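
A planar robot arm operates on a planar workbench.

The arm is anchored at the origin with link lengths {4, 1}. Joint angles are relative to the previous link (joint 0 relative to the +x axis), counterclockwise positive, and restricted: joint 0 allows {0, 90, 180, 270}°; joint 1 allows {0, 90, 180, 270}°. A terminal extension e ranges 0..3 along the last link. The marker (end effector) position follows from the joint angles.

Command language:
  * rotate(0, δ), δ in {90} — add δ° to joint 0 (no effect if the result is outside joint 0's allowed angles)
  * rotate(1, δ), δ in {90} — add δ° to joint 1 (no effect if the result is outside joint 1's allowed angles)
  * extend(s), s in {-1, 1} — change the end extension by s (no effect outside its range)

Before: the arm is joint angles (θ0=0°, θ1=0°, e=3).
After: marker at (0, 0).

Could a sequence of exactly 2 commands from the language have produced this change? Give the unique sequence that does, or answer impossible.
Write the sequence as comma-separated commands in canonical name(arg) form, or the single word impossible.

t0: joint angles (θ0=0°, θ1=0°, e=3)
t=1 rotate(1, 90) ⇒ joint angles (θ0=0°, θ1=90°, e=3)
t=2 rotate(1, 90) ⇒ joint angles (θ0=0°, θ1=180°, e=3)
uniquely the one of 16 2-step routes that fits.

rotate(1, 90), rotate(1, 90)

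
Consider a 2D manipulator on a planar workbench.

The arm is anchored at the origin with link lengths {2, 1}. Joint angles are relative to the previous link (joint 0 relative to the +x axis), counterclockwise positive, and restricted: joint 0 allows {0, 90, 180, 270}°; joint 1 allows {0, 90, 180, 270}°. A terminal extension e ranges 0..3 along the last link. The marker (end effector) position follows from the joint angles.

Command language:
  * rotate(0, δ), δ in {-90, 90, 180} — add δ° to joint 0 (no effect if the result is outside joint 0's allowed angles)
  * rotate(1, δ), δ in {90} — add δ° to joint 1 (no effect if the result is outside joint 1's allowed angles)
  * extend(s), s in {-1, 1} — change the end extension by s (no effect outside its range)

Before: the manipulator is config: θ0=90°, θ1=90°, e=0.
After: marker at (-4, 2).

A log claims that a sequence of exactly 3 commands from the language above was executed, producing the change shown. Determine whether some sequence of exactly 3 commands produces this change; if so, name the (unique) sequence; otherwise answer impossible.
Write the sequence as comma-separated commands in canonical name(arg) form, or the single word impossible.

extend(1), extend(1), extend(1)

start: config: θ0=90°, θ1=90°, e=0
t=1 extend(1) ⇒ config: θ0=90°, θ1=90°, e=1
t=2 extend(1) ⇒ config: θ0=90°, θ1=90°, e=2
t=3 extend(1) ⇒ config: θ0=90°, θ1=90°, e=3
no other 3-command option fits: unique.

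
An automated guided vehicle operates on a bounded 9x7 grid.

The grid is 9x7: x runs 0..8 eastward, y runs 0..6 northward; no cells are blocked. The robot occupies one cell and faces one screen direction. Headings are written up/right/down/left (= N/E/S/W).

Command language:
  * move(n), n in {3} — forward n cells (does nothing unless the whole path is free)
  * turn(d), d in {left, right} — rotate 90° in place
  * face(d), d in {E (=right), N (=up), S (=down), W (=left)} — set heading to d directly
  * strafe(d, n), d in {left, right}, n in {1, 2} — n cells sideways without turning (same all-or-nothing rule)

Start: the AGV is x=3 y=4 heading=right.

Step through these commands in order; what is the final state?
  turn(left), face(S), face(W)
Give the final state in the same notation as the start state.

t0: x=3 y=4 heading=right
t=1 turn(left) ⇒ x=3 y=4 heading=up
t=2 face(S) ⇒ x=3 y=4 heading=down
t=3 face(W) ⇒ x=3 y=4 heading=left

x=3 y=4 heading=left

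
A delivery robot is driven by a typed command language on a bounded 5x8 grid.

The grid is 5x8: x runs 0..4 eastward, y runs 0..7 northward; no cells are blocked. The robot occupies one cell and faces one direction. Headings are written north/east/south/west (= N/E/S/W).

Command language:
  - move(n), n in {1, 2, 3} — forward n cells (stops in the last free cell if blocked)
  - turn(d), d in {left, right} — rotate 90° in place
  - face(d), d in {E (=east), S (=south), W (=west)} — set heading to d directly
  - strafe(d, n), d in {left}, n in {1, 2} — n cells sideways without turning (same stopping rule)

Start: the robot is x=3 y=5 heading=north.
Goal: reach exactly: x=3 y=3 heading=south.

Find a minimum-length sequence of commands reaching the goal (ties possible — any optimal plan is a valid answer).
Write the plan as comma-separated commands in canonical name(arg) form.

face(S), move(2)

initial: x=3 y=5 heading=north
step 1 (face(S)): x=3 y=5 heading=south
step 2 (move(2)): x=3 y=3 heading=south
minimal: 2 command(s), checked below 2.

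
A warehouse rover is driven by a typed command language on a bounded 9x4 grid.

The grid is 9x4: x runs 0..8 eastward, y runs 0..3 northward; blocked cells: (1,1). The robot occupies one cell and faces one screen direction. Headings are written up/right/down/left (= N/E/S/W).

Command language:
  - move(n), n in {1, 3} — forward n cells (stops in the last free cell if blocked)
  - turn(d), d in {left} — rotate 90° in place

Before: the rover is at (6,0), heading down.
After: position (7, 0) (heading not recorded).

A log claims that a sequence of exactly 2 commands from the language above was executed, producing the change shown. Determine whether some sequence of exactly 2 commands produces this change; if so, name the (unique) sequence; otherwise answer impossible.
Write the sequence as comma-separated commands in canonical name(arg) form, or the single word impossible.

key: running move(1) before turn(left) would end elsewhere — order is forced
t0: at (6,0), heading down
t=1 turn(left) ⇒ at (6,0), heading right
t=2 move(1) ⇒ at (7,0), heading right
no rival 2-sequence matches.

turn(left), move(1)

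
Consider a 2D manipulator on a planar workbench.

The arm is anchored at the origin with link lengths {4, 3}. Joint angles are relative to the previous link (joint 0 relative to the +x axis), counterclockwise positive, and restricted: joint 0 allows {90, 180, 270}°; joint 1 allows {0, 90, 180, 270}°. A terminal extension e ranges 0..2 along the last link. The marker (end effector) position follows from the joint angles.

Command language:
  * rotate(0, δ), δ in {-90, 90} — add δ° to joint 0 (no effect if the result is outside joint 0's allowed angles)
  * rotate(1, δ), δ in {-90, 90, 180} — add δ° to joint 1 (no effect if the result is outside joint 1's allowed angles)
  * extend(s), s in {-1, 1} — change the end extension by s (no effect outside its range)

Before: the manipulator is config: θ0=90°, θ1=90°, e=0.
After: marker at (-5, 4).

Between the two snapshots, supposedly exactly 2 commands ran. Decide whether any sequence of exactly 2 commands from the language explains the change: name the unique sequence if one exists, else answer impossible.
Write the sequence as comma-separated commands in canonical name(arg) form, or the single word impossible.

initial: config: θ0=90°, θ1=90°, e=0
t=1 extend(1) ⇒ config: θ0=90°, θ1=90°, e=1
t=2 extend(1) ⇒ config: θ0=90°, θ1=90°, e=2
all 49 alternatives checked — unique.

extend(1), extend(1)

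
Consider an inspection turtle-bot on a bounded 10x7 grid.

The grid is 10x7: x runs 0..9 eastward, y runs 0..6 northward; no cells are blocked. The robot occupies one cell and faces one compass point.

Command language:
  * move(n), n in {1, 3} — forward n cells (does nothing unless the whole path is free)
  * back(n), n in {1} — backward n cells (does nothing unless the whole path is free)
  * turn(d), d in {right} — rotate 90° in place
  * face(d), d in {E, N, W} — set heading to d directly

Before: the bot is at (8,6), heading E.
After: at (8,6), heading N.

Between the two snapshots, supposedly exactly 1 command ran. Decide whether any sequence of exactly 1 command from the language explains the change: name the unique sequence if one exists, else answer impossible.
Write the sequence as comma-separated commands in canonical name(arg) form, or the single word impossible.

face(N)

key: (8,6) unchanged — the single command moves nothing
from: at (8,6), heading E
t=1 face(N) ⇒ at (8,6), heading N
no rival 1-sequence matches.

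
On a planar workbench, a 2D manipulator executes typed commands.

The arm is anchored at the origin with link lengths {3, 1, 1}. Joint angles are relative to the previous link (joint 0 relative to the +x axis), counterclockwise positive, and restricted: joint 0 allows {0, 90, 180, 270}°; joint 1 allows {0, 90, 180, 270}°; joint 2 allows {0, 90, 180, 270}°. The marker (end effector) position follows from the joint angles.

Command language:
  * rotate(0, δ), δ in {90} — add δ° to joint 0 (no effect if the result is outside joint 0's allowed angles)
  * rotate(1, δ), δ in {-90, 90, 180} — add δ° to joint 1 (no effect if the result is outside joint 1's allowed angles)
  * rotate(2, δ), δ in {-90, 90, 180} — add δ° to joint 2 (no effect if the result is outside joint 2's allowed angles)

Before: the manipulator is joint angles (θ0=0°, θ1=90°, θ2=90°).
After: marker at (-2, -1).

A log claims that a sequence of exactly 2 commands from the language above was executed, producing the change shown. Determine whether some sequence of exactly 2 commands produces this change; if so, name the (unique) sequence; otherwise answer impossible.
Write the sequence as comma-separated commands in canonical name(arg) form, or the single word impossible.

rotate(0, 90), rotate(0, 90)

t0: joint angles (θ0=0°, θ1=90°, θ2=90°)
step 1 (rotate(0, 90)): joint angles (θ0=90°, θ1=90°, θ2=90°)
step 2 (rotate(0, 90)): joint angles (θ0=180°, θ1=90°, θ2=90°)
no rival 2-sequence matches.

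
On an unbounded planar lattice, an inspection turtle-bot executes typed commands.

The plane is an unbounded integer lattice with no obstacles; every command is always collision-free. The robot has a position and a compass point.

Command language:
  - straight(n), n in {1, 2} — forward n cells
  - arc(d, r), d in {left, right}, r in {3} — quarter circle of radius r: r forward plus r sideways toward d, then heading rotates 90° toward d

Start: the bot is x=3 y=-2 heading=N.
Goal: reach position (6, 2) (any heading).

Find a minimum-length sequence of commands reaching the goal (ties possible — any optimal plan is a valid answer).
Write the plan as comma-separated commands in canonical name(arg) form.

begin: x=3 y=-2 heading=N
t=1 straight(1) ⇒ x=3 y=-1 heading=N
t=2 arc(right, 3) ⇒ x=6 y=2 heading=E
minimal: 2 command(s), checked below 2.

straight(1), arc(right, 3)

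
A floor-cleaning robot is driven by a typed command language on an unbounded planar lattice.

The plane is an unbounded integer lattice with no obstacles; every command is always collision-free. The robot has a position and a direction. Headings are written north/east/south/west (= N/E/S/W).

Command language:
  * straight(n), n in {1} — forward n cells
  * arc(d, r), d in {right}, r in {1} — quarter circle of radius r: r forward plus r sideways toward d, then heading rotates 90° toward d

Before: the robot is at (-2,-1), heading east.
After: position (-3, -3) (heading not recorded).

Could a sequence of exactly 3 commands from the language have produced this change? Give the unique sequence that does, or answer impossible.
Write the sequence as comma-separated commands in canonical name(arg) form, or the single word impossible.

arc(right, 1), arc(right, 1), straight(1)

key: running straight(1) before arc(right, 1) would end elsewhere — order is forced
start: at (-2,-1), heading east
[1] after arc(right, 1): at (-1,-2), heading south
[2] after arc(right, 1): at (-2,-3), heading west
[3] after straight(1): at (-3,-3), heading west
no other 3-command option fits: unique.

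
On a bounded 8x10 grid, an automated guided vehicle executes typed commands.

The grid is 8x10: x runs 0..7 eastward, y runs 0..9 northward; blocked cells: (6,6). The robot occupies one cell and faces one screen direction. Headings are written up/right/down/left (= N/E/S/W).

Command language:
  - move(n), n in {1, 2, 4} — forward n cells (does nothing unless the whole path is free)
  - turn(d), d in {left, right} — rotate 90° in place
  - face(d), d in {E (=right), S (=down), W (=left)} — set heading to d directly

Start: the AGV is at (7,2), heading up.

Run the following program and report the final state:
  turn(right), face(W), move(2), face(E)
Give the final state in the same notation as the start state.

initial: at (7,2), heading up
t=1 turn(right) ⇒ at (7,2), heading right
t=2 face(W) ⇒ at (7,2), heading left
t=3 move(2) ⇒ at (5,2), heading left
t=4 face(E) ⇒ at (5,2), heading right

at (5,2), heading right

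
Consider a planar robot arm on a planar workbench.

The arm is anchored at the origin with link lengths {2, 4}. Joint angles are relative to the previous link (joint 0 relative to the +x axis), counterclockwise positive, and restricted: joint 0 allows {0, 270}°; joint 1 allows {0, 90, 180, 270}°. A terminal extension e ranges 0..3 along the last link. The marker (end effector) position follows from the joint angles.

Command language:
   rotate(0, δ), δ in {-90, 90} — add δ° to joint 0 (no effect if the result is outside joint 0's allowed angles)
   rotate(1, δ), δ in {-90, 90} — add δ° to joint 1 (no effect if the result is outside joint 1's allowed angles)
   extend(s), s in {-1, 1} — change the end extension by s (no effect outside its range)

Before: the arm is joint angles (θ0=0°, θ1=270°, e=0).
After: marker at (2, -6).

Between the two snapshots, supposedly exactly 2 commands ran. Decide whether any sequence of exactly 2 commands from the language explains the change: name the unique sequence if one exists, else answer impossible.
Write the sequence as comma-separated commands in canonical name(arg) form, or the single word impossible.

t0: joint angles (θ0=0°, θ1=270°, e=0)
step 1 (extend(1)): joint angles (θ0=0°, θ1=270°, e=1)
step 2 (extend(1)): joint angles (θ0=0°, θ1=270°, e=2)
no other 2-command option fits: unique.

extend(1), extend(1)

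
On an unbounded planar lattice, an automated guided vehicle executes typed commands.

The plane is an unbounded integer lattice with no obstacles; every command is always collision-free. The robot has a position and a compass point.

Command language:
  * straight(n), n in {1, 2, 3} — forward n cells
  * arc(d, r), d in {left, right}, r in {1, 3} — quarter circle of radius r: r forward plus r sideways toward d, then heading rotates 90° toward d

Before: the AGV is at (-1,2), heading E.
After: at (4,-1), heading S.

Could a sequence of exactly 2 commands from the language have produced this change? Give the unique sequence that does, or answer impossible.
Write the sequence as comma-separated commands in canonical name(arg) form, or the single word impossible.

straight(2), arc(right, 3)

key: cell and facing (now S) both changed — the 2 commands mix motion and turning
from: at (-1,2), heading E
step 1 (straight(2)): at (1,2), heading E
step 2 (arc(right, 3)): at (4,-1), heading S
all 49 alternatives checked — unique.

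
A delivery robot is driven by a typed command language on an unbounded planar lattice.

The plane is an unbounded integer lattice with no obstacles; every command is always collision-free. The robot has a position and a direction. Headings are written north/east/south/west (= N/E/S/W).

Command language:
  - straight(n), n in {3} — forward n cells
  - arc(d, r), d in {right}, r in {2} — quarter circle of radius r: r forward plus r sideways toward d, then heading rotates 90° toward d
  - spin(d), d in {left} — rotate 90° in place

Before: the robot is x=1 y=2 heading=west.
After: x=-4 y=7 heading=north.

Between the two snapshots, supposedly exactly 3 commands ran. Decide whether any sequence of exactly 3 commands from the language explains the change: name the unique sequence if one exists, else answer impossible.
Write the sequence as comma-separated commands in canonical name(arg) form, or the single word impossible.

key: position moved to (-4,7) AND the heading swung to N — translation plus rotation needed
begin: x=1 y=2 heading=west
1. straight(3) → x=-2 y=2 heading=west
2. arc(right, 2) → x=-4 y=4 heading=north
3. straight(3) → x=-4 y=7 heading=north
no rival 3-sequence matches.

straight(3), arc(right, 2), straight(3)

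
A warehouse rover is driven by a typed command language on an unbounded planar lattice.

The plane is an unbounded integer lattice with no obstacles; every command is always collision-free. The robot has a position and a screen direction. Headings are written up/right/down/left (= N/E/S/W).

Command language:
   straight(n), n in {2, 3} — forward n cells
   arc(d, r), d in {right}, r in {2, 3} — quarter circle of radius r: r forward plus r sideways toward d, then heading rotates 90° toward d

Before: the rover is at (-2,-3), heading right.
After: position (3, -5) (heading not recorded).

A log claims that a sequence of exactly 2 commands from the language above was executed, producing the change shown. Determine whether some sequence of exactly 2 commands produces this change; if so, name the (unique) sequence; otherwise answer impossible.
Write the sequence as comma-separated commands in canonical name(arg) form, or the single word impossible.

straight(3), arc(right, 2)

key: running arc(right, 2) before straight(3) would end elsewhere — order is forced
begin: at (-2,-3), heading right
1. straight(3) → at (1,-3), heading right
2. arc(right, 2) → at (3,-5), heading down
all 16 alternatives checked — unique.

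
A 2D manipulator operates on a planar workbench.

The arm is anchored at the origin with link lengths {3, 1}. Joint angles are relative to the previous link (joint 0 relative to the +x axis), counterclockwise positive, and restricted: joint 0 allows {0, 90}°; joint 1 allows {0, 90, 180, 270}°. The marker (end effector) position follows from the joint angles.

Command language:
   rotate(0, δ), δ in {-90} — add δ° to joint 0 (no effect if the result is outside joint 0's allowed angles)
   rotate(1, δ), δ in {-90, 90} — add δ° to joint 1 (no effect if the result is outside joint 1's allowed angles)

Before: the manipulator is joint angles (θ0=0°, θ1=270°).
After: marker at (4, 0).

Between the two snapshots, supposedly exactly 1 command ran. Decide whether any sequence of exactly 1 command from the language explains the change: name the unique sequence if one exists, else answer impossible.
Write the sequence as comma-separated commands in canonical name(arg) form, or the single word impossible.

initial: joint angles (θ0=0°, θ1=270°)
t=1 rotate(1, 90) ⇒ joint angles (θ0=0°, θ1=0°)
uniquely the one of 3 1-step routes that fits.

rotate(1, 90)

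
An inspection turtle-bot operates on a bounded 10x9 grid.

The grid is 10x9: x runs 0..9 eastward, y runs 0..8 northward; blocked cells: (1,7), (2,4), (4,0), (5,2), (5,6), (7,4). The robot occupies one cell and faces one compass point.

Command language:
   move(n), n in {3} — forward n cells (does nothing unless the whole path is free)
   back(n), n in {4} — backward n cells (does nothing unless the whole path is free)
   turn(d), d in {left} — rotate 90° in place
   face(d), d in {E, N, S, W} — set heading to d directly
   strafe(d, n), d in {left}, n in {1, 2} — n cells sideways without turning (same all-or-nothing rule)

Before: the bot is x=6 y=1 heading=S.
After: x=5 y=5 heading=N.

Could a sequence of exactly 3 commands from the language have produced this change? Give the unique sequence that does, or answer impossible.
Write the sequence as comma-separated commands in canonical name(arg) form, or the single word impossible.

key: cell and facing (now N) both changed — the 3 commands mix motion and turning
t0: x=6 y=1 heading=S
1. back(4) → x=6 y=5 heading=S
2. face(N) → x=6 y=5 heading=N
3. strafe(left, 1) → x=5 y=5 heading=N
no other 3-command option fits: unique.

back(4), face(N), strafe(left, 1)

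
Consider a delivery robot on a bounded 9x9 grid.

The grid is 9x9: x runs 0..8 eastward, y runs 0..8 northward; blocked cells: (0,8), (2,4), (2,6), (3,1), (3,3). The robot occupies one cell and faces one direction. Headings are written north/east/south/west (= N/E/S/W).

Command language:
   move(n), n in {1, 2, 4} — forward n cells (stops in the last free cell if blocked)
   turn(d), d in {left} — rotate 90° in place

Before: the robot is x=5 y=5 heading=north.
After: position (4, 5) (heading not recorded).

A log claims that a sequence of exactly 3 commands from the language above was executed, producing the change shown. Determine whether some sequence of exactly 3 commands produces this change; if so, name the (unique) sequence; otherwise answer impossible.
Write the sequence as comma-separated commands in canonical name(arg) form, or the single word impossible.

initial: x=5 y=5 heading=north
t=1 turn(left) ⇒ x=5 y=5 heading=west
t=2 move(1) ⇒ x=4 y=5 heading=west
t=3 turn(left) ⇒ x=4 y=5 heading=south
no rival 3-sequence matches.

turn(left), move(1), turn(left)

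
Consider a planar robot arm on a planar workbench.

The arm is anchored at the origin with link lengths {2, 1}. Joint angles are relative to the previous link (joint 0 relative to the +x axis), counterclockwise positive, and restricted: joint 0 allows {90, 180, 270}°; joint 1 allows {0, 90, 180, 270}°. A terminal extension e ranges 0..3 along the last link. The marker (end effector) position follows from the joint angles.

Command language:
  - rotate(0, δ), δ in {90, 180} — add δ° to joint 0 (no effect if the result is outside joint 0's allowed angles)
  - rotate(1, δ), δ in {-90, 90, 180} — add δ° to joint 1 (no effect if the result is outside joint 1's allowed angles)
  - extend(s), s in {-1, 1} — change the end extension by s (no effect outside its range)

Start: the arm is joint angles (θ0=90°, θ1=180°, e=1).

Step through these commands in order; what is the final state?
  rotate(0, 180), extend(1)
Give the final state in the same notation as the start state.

initial: joint angles (θ0=90°, θ1=180°, e=1)
step 1 (rotate(0, 180)): joint angles (θ0=270°, θ1=180°, e=1)
step 2 (extend(1)): joint angles (θ0=270°, θ1=180°, e=2)

joint angles (θ0=270°, θ1=180°, e=2)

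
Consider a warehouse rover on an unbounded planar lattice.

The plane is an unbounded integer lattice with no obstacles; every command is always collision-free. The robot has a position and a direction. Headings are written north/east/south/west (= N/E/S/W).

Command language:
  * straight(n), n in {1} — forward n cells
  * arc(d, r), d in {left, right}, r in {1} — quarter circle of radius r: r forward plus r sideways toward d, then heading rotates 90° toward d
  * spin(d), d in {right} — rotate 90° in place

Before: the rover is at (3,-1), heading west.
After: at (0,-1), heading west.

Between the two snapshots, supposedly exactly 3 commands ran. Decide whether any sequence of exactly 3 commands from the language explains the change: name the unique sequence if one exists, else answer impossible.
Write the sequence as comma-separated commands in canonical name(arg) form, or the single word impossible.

key: heading stays W — no command in the sequence turns
begin: at (3,-1), heading west
t=1 straight(1) ⇒ at (2,-1), heading west
t=2 straight(1) ⇒ at (1,-1), heading west
t=3 straight(1) ⇒ at (0,-1), heading west
no rival 3-sequence matches.

straight(1), straight(1), straight(1)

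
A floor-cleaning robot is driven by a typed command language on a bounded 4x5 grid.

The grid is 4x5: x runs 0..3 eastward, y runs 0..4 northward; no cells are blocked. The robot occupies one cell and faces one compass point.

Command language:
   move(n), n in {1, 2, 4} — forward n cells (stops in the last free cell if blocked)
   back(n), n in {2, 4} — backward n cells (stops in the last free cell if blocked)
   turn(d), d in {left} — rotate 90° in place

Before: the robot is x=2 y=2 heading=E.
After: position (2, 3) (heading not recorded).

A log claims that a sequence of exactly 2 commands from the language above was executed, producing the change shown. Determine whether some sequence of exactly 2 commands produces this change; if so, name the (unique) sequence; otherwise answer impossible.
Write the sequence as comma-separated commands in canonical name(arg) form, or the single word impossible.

key: order matters: swapping turn(left) and move(1) lands elsewhere
initial: x=2 y=2 heading=E
[1] after turn(left): x=2 y=2 heading=N
[2] after move(1): x=2 y=3 heading=N
uniquely the one of 36 2-step routes that fits.

turn(left), move(1)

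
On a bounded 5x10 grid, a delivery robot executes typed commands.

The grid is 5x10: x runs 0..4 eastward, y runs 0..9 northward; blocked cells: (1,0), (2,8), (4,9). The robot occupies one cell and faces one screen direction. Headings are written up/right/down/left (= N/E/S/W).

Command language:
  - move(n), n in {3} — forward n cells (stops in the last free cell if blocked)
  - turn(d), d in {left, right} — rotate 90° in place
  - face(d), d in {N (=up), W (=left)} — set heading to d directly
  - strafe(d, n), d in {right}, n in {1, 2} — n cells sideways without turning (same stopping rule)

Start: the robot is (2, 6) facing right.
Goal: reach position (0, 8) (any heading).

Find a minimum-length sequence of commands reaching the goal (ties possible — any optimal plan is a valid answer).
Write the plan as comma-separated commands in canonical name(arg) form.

face(W), move(3), strafe(right, 2)

from: (2, 6) facing right
1. face(W) → (2, 6) facing left
2. move(3) → (0, 6) facing left
3. strafe(right, 2) → (0, 8) facing left
nothing shorter than 3 reaches the goal.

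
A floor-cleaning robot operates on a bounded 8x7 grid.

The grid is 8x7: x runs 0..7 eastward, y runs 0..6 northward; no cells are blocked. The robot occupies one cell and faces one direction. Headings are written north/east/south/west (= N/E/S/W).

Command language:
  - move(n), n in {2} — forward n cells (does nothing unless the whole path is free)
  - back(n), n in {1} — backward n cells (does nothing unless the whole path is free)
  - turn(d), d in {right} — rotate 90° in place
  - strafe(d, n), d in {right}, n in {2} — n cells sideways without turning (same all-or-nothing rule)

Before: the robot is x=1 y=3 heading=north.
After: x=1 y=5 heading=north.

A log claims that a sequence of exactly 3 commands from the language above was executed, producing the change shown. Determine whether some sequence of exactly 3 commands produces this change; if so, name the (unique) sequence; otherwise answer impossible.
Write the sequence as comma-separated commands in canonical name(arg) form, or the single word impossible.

move(2), move(2), move(2)

key: the second move(2) would leave the grid, so it does nothing
t0: x=1 y=3 heading=north
[1] after move(2): x=1 y=5 heading=north
[2] after move(2): x=1 y=5 heading=north
[3] after move(2): x=1 y=5 heading=north
all 64 alternatives checked — unique.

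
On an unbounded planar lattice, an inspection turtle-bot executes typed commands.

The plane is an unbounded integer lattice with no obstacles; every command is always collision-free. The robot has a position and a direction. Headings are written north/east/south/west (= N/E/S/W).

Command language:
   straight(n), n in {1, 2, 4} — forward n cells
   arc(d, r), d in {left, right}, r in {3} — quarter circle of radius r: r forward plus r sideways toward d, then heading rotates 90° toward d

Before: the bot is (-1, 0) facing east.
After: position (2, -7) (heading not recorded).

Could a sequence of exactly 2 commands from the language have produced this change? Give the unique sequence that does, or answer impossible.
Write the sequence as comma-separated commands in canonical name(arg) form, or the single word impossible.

key: order matters: swapping arc(right, 3) and straight(4) lands elsewhere
begin: (-1, 0) facing east
1. arc(right, 3) → (2, -3) facing south
2. straight(4) → (2, -7) facing south
all 25 alternatives checked — unique.

arc(right, 3), straight(4)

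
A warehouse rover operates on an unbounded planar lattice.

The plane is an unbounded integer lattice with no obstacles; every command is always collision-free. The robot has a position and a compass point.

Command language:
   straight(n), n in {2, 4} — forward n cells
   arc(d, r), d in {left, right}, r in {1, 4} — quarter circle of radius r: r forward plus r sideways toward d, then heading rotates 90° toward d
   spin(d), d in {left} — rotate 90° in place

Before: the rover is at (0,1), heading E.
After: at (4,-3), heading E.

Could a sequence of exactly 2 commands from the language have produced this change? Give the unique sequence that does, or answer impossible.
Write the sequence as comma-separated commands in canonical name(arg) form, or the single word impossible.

arc(right, 4), spin(left)

key: heading stays E — rotations cancel among the 2 commands
t0: at (0,1), heading E
t=1 arc(right, 4) ⇒ at (4,-3), heading S
t=2 spin(left) ⇒ at (4,-3), heading E
no other 2-command option fits: unique.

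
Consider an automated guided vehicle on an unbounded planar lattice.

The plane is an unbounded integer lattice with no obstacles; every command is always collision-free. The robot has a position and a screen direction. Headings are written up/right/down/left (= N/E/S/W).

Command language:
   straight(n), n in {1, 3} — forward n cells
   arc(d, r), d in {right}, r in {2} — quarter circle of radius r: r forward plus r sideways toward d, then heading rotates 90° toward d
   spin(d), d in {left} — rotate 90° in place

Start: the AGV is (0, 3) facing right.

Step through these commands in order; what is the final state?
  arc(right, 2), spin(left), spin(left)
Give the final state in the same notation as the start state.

(2, 1) facing up

t0: (0, 3) facing right
[1] after arc(right, 2): (2, 1) facing down
[2] after spin(left): (2, 1) facing right
[3] after spin(left): (2, 1) facing up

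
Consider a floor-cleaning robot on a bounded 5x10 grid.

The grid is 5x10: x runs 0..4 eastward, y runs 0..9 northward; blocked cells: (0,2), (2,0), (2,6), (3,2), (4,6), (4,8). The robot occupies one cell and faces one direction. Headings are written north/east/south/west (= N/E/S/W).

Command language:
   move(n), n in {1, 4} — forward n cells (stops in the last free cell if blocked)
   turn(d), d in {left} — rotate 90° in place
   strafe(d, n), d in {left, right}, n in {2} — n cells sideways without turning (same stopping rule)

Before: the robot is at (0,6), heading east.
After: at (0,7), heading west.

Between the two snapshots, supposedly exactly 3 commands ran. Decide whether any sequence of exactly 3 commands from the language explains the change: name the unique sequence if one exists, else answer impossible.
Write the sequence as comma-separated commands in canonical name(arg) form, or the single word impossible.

turn(left), move(1), turn(left)

key: cell and facing (now W) both changed — the 3 commands mix motion and turning
initial: at (0,6), heading east
1. turn(left) → at (0,6), heading north
2. move(1) → at (0,7), heading north
3. turn(left) → at (0,7), heading west
all 125 alternatives checked — unique.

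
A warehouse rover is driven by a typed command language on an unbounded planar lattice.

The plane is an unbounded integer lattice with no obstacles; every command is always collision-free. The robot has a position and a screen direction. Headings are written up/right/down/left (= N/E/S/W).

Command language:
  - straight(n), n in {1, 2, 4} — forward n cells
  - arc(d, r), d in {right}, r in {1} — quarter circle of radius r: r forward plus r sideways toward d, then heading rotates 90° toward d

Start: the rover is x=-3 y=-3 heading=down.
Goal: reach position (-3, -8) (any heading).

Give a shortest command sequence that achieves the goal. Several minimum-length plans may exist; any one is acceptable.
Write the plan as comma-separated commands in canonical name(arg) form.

straight(1), straight(4)

begin: x=-3 y=-3 heading=down
1. straight(1) → x=-3 y=-4 heading=down
2. straight(4) → x=-3 y=-8 heading=down
no 1-step plan works, so 2 is optimal.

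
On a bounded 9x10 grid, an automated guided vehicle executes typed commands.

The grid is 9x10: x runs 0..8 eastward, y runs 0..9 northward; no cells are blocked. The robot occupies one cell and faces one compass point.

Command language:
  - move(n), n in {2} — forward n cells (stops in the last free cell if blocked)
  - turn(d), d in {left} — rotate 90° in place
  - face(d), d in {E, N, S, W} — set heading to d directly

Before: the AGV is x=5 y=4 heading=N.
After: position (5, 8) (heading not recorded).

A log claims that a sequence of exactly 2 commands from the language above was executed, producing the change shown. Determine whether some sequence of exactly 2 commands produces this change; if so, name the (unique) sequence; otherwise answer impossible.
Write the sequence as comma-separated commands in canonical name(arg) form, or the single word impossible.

move(2), move(2)

initial: x=5 y=4 heading=N
t=1 move(2) ⇒ x=5 y=6 heading=N
t=2 move(2) ⇒ x=5 y=8 heading=N
uniquely the one of 36 2-step routes that fits.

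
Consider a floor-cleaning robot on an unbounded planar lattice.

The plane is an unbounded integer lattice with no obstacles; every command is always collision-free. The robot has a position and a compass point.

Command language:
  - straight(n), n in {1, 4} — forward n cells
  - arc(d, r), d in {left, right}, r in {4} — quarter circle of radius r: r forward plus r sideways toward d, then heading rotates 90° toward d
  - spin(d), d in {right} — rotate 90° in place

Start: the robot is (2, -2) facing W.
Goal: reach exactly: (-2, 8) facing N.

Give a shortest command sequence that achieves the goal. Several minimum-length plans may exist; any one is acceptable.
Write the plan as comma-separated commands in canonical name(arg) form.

arc(right, 4), straight(4), straight(1), straight(1)

begin: (2, -2) facing W
[1] after arc(right, 4): (-2, 2) facing N
[2] after straight(4): (-2, 6) facing N
[3] after straight(1): (-2, 7) facing N
[4] after straight(1): (-2, 8) facing N
no 3-step plan works, so 4 is optimal.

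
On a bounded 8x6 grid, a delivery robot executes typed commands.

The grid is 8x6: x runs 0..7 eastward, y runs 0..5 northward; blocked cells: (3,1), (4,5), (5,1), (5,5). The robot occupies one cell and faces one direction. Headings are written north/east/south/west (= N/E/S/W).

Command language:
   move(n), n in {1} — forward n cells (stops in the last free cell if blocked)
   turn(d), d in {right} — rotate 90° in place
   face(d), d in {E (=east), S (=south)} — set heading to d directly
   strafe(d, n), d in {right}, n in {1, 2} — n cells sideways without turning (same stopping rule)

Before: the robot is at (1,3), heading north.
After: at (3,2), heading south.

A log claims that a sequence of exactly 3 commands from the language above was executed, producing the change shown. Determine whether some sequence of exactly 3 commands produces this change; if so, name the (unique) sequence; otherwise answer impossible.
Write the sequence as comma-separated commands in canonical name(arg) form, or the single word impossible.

key: order matters: swapping strafe(right, 2) and move(1) lands elsewhere
start: at (1,3), heading north
t=1 strafe(right, 2) ⇒ at (3,3), heading north
t=2 face(S) ⇒ at (3,3), heading south
t=3 move(1) ⇒ at (3,2), heading south
uniquely the one of 216 3-step routes that fits.

strafe(right, 2), face(S), move(1)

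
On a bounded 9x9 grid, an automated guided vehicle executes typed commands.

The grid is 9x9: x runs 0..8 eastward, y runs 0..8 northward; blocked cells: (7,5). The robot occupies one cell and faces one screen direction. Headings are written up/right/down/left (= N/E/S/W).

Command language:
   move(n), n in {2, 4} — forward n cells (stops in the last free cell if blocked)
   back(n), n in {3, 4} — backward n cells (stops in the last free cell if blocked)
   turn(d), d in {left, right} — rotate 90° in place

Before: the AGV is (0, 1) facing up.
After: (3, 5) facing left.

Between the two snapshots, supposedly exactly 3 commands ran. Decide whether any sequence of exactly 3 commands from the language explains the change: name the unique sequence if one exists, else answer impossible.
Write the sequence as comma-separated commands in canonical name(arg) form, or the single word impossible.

key: position moved to (3,5) AND the heading swung to W — translation plus rotation needed
begin: (0, 1) facing up
1. move(4) → (0, 5) facing up
2. turn(left) → (0, 5) facing left
3. back(3) → (3, 5) facing left
all 216 alternatives checked — unique.

move(4), turn(left), back(3)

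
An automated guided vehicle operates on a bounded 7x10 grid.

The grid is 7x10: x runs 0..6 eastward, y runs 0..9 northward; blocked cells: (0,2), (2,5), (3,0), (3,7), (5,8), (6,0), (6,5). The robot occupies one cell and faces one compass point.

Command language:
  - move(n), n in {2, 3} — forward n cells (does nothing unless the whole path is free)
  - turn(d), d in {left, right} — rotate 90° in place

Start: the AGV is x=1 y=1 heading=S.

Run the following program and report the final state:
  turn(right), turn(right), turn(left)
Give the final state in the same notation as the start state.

x=1 y=1 heading=W

t0: x=1 y=1 heading=S
1. turn(right) → x=1 y=1 heading=W
2. turn(right) → x=1 y=1 heading=N
3. turn(left) → x=1 y=1 heading=W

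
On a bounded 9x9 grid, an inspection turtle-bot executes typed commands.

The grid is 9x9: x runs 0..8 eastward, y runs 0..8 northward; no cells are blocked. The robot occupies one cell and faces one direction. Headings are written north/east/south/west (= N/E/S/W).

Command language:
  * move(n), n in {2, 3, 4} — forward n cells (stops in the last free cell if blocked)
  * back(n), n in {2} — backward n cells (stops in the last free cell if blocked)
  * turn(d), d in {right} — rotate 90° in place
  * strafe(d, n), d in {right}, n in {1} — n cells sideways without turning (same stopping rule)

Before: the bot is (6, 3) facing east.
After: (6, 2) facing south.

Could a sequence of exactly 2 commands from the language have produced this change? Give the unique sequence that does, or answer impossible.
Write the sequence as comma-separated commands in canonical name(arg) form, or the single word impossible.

key: position moved to (6,2) AND the heading swung to S — translation plus rotation needed
begin: (6, 3) facing east
1. strafe(right, 1) → (6, 2) facing east
2. turn(right) → (6, 2) facing south
all 36 alternatives checked — unique.

strafe(right, 1), turn(right)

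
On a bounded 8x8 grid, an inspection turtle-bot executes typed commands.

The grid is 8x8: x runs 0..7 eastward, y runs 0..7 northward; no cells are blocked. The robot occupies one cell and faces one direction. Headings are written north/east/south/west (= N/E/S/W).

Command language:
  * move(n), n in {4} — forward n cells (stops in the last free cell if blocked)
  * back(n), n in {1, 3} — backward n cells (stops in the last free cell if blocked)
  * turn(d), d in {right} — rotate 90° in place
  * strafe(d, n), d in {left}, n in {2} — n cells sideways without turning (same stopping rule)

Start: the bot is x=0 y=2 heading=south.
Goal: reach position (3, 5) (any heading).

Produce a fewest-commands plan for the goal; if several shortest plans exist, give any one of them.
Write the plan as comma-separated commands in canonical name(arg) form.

t0: x=0 y=2 heading=south
[1] after back(3): x=0 y=5 heading=south
[2] after turn(right): x=0 y=5 heading=west
[3] after back(3): x=3 y=5 heading=west
no 2-step plan works, so 3 is optimal.

back(3), turn(right), back(3)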